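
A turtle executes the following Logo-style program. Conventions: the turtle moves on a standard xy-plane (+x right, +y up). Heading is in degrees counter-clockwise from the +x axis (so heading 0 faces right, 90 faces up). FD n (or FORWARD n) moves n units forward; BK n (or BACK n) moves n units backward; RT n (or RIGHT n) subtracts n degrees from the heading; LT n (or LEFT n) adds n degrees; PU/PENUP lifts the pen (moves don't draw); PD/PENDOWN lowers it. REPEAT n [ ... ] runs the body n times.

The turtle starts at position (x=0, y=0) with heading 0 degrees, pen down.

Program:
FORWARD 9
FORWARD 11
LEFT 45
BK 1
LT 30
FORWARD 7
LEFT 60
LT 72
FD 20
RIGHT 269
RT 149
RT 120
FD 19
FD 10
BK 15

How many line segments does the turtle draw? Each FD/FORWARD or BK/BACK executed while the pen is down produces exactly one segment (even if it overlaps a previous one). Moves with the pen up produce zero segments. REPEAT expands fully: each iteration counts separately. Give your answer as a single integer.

Executing turtle program step by step:
Start: pos=(0,0), heading=0, pen down
FD 9: (0,0) -> (9,0) [heading=0, draw]
FD 11: (9,0) -> (20,0) [heading=0, draw]
LT 45: heading 0 -> 45
BK 1: (20,0) -> (19.293,-0.707) [heading=45, draw]
LT 30: heading 45 -> 75
FD 7: (19.293,-0.707) -> (21.105,6.054) [heading=75, draw]
LT 60: heading 75 -> 135
LT 72: heading 135 -> 207
FD 20: (21.105,6.054) -> (3.284,-3.025) [heading=207, draw]
RT 269: heading 207 -> 298
RT 149: heading 298 -> 149
RT 120: heading 149 -> 29
FD 19: (3.284,-3.025) -> (19.902,6.186) [heading=29, draw]
FD 10: (19.902,6.186) -> (28.648,11.034) [heading=29, draw]
BK 15: (28.648,11.034) -> (15.529,3.762) [heading=29, draw]
Final: pos=(15.529,3.762), heading=29, 8 segment(s) drawn
Segments drawn: 8

Answer: 8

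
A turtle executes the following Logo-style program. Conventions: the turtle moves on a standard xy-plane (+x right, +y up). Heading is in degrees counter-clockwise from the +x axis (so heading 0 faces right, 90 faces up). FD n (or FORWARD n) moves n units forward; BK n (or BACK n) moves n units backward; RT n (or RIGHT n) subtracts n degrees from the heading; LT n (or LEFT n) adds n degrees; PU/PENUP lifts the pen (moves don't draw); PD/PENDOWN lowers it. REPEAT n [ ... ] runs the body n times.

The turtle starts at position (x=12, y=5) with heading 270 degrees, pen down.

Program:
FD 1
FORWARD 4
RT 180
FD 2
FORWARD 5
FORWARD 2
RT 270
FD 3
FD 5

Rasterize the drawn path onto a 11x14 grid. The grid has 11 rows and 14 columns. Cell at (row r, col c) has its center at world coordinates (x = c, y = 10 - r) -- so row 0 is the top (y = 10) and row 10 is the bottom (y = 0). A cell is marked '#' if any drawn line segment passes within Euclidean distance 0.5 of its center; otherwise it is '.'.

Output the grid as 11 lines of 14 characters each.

Segment 0: (12,5) -> (12,4)
Segment 1: (12,4) -> (12,0)
Segment 2: (12,0) -> (12,2)
Segment 3: (12,2) -> (12,7)
Segment 4: (12,7) -> (12,9)
Segment 5: (12,9) -> (9,9)
Segment 6: (9,9) -> (4,9)

Answer: ..............
....#########.
............#.
............#.
............#.
............#.
............#.
............#.
............#.
............#.
............#.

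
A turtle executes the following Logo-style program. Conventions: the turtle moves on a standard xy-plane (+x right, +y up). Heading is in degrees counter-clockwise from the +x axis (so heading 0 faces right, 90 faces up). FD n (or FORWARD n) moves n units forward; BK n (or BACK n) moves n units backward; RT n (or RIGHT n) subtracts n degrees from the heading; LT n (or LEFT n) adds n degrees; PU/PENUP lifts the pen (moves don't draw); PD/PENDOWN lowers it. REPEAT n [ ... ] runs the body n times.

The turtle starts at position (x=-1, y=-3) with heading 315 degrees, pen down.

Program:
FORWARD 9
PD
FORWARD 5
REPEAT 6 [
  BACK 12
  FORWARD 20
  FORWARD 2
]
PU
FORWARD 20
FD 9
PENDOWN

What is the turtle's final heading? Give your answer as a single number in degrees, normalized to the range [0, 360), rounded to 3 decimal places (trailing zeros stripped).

Executing turtle program step by step:
Start: pos=(-1,-3), heading=315, pen down
FD 9: (-1,-3) -> (5.364,-9.364) [heading=315, draw]
PD: pen down
FD 5: (5.364,-9.364) -> (8.899,-12.899) [heading=315, draw]
REPEAT 6 [
  -- iteration 1/6 --
  BK 12: (8.899,-12.899) -> (0.414,-4.414) [heading=315, draw]
  FD 20: (0.414,-4.414) -> (14.556,-18.556) [heading=315, draw]
  FD 2: (14.556,-18.556) -> (15.971,-19.971) [heading=315, draw]
  -- iteration 2/6 --
  BK 12: (15.971,-19.971) -> (7.485,-11.485) [heading=315, draw]
  FD 20: (7.485,-11.485) -> (21.627,-25.627) [heading=315, draw]
  FD 2: (21.627,-25.627) -> (23.042,-27.042) [heading=315, draw]
  -- iteration 3/6 --
  BK 12: (23.042,-27.042) -> (14.556,-18.556) [heading=315, draw]
  FD 20: (14.556,-18.556) -> (28.698,-32.698) [heading=315, draw]
  FD 2: (28.698,-32.698) -> (30.113,-34.113) [heading=315, draw]
  -- iteration 4/6 --
  BK 12: (30.113,-34.113) -> (21.627,-25.627) [heading=315, draw]
  FD 20: (21.627,-25.627) -> (35.77,-39.77) [heading=315, draw]
  FD 2: (35.77,-39.77) -> (37.184,-41.184) [heading=315, draw]
  -- iteration 5/6 --
  BK 12: (37.184,-41.184) -> (28.698,-32.698) [heading=315, draw]
  FD 20: (28.698,-32.698) -> (42.841,-46.841) [heading=315, draw]
  FD 2: (42.841,-46.841) -> (44.255,-48.255) [heading=315, draw]
  -- iteration 6/6 --
  BK 12: (44.255,-48.255) -> (35.77,-39.77) [heading=315, draw]
  FD 20: (35.77,-39.77) -> (49.912,-53.912) [heading=315, draw]
  FD 2: (49.912,-53.912) -> (51.326,-55.326) [heading=315, draw]
]
PU: pen up
FD 20: (51.326,-55.326) -> (65.468,-69.468) [heading=315, move]
FD 9: (65.468,-69.468) -> (71.832,-75.832) [heading=315, move]
PD: pen down
Final: pos=(71.832,-75.832), heading=315, 20 segment(s) drawn

Answer: 315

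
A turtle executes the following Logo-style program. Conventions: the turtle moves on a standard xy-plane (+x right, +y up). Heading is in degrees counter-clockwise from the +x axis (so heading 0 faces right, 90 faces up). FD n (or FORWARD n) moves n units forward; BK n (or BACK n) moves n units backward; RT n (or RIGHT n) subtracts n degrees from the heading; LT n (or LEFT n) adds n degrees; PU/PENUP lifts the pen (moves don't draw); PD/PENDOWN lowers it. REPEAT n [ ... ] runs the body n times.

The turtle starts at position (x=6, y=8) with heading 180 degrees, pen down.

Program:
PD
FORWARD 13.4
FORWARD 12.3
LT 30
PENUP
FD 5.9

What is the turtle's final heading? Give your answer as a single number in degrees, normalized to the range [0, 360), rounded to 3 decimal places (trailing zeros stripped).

Answer: 210

Derivation:
Executing turtle program step by step:
Start: pos=(6,8), heading=180, pen down
PD: pen down
FD 13.4: (6,8) -> (-7.4,8) [heading=180, draw]
FD 12.3: (-7.4,8) -> (-19.7,8) [heading=180, draw]
LT 30: heading 180 -> 210
PU: pen up
FD 5.9: (-19.7,8) -> (-24.81,5.05) [heading=210, move]
Final: pos=(-24.81,5.05), heading=210, 2 segment(s) drawn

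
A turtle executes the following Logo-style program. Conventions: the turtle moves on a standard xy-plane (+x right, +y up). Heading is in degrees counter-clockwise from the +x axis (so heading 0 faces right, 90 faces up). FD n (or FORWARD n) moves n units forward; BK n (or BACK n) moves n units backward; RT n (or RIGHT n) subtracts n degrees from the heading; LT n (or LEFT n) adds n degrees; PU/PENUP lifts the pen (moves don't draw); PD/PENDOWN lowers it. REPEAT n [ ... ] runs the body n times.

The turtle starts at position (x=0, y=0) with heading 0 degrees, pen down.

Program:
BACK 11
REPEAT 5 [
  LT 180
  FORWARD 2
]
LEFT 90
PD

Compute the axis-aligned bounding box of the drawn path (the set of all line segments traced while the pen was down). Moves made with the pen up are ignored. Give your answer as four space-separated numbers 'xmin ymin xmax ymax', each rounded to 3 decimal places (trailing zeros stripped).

Answer: -13 0 0 0

Derivation:
Executing turtle program step by step:
Start: pos=(0,0), heading=0, pen down
BK 11: (0,0) -> (-11,0) [heading=0, draw]
REPEAT 5 [
  -- iteration 1/5 --
  LT 180: heading 0 -> 180
  FD 2: (-11,0) -> (-13,0) [heading=180, draw]
  -- iteration 2/5 --
  LT 180: heading 180 -> 0
  FD 2: (-13,0) -> (-11,0) [heading=0, draw]
  -- iteration 3/5 --
  LT 180: heading 0 -> 180
  FD 2: (-11,0) -> (-13,0) [heading=180, draw]
  -- iteration 4/5 --
  LT 180: heading 180 -> 0
  FD 2: (-13,0) -> (-11,0) [heading=0, draw]
  -- iteration 5/5 --
  LT 180: heading 0 -> 180
  FD 2: (-11,0) -> (-13,0) [heading=180, draw]
]
LT 90: heading 180 -> 270
PD: pen down
Final: pos=(-13,0), heading=270, 6 segment(s) drawn

Segment endpoints: x in {-13, -11, 0}, y in {0, 0, 0, 0, 0, 0}
xmin=-13, ymin=0, xmax=0, ymax=0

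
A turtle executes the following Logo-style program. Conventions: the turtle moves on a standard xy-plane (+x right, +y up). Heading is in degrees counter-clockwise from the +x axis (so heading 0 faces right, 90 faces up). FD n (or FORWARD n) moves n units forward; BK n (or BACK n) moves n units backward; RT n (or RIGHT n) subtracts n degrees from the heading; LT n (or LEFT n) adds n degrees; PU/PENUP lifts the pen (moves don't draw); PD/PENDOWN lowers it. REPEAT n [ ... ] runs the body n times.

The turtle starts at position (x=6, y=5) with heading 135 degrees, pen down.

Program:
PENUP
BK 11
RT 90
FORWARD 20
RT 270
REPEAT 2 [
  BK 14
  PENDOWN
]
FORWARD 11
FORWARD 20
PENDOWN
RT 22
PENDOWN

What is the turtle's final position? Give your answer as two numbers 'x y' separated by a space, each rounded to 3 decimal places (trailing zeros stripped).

Answer: 25.799 13.485

Derivation:
Executing turtle program step by step:
Start: pos=(6,5), heading=135, pen down
PU: pen up
BK 11: (6,5) -> (13.778,-2.778) [heading=135, move]
RT 90: heading 135 -> 45
FD 20: (13.778,-2.778) -> (27.92,11.364) [heading=45, move]
RT 270: heading 45 -> 135
REPEAT 2 [
  -- iteration 1/2 --
  BK 14: (27.92,11.364) -> (37.82,1.464) [heading=135, move]
  PD: pen down
  -- iteration 2/2 --
  BK 14: (37.82,1.464) -> (47.719,-8.435) [heading=135, draw]
  PD: pen down
]
FD 11: (47.719,-8.435) -> (39.941,-0.657) [heading=135, draw]
FD 20: (39.941,-0.657) -> (25.799,13.485) [heading=135, draw]
PD: pen down
RT 22: heading 135 -> 113
PD: pen down
Final: pos=(25.799,13.485), heading=113, 3 segment(s) drawn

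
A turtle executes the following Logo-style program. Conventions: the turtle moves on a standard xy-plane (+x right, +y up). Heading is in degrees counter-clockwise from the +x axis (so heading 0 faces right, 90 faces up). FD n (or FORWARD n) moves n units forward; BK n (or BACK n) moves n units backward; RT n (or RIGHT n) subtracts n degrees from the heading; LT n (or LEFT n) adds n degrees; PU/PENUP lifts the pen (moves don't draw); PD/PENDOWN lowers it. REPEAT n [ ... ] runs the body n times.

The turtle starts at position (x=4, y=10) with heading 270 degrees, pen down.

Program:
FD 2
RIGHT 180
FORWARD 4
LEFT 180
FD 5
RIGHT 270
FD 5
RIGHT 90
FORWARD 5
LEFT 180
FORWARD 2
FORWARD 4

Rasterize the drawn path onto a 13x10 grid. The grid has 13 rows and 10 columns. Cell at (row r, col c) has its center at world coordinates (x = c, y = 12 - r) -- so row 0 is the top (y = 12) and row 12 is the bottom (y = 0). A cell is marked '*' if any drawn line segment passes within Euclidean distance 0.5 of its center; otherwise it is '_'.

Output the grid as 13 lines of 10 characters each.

Answer: ____*_____
____*_____
____*_____
____*_____
____*____*
____******
_________*
_________*
_________*
_________*
_________*
__________
__________

Derivation:
Segment 0: (4,10) -> (4,8)
Segment 1: (4,8) -> (4,12)
Segment 2: (4,12) -> (4,7)
Segment 3: (4,7) -> (9,7)
Segment 4: (9,7) -> (9,2)
Segment 5: (9,2) -> (9,4)
Segment 6: (9,4) -> (9,8)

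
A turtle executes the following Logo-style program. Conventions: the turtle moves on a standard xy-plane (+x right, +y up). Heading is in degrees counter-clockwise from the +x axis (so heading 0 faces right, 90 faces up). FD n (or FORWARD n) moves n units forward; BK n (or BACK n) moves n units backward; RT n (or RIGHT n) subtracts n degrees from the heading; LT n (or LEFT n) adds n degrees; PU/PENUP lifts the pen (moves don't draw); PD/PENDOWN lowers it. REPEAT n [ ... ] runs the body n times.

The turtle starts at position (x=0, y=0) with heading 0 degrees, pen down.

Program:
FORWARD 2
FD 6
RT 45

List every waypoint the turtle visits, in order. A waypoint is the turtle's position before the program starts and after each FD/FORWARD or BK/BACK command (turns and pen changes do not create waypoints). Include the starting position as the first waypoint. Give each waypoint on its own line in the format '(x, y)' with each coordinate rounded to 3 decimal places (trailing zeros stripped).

Answer: (0, 0)
(2, 0)
(8, 0)

Derivation:
Executing turtle program step by step:
Start: pos=(0,0), heading=0, pen down
FD 2: (0,0) -> (2,0) [heading=0, draw]
FD 6: (2,0) -> (8,0) [heading=0, draw]
RT 45: heading 0 -> 315
Final: pos=(8,0), heading=315, 2 segment(s) drawn
Waypoints (3 total):
(0, 0)
(2, 0)
(8, 0)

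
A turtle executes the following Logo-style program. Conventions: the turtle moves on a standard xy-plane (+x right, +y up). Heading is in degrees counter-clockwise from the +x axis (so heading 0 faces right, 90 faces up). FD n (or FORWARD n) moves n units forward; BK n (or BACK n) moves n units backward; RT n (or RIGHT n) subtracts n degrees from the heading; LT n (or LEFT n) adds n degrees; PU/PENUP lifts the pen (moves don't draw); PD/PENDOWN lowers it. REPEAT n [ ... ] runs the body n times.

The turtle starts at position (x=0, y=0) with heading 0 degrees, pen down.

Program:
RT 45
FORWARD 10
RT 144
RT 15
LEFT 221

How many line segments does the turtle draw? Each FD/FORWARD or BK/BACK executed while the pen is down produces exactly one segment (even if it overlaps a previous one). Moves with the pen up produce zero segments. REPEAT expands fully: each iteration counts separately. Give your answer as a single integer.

Answer: 1

Derivation:
Executing turtle program step by step:
Start: pos=(0,0), heading=0, pen down
RT 45: heading 0 -> 315
FD 10: (0,0) -> (7.071,-7.071) [heading=315, draw]
RT 144: heading 315 -> 171
RT 15: heading 171 -> 156
LT 221: heading 156 -> 17
Final: pos=(7.071,-7.071), heading=17, 1 segment(s) drawn
Segments drawn: 1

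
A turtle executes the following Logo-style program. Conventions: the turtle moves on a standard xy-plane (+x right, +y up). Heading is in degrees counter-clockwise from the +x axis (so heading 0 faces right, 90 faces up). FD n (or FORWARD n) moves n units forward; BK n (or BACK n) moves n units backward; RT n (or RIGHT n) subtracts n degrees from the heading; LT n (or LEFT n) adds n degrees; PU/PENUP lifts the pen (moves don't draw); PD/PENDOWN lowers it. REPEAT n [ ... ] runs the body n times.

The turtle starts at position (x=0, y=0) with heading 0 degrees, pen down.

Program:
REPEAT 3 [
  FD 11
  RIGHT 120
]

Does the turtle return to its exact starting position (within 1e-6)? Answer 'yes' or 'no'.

Executing turtle program step by step:
Start: pos=(0,0), heading=0, pen down
REPEAT 3 [
  -- iteration 1/3 --
  FD 11: (0,0) -> (11,0) [heading=0, draw]
  RT 120: heading 0 -> 240
  -- iteration 2/3 --
  FD 11: (11,0) -> (5.5,-9.526) [heading=240, draw]
  RT 120: heading 240 -> 120
  -- iteration 3/3 --
  FD 11: (5.5,-9.526) -> (0,0) [heading=120, draw]
  RT 120: heading 120 -> 0
]
Final: pos=(0,0), heading=0, 3 segment(s) drawn

Start position: (0, 0)
Final position: (0, 0)
Distance = 0; < 1e-6 -> CLOSED

Answer: yes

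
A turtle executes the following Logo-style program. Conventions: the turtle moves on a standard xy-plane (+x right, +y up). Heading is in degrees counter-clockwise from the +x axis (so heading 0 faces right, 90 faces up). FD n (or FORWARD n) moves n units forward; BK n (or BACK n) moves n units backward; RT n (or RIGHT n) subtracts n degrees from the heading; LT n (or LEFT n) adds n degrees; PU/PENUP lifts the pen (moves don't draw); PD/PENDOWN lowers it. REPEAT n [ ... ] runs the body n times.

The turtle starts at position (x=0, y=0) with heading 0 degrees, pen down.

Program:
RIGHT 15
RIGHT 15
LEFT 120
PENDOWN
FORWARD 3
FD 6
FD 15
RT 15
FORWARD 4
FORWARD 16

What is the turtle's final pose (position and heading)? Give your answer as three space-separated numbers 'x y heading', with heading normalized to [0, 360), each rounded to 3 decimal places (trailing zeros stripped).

Answer: 5.176 43.319 75

Derivation:
Executing turtle program step by step:
Start: pos=(0,0), heading=0, pen down
RT 15: heading 0 -> 345
RT 15: heading 345 -> 330
LT 120: heading 330 -> 90
PD: pen down
FD 3: (0,0) -> (0,3) [heading=90, draw]
FD 6: (0,3) -> (0,9) [heading=90, draw]
FD 15: (0,9) -> (0,24) [heading=90, draw]
RT 15: heading 90 -> 75
FD 4: (0,24) -> (1.035,27.864) [heading=75, draw]
FD 16: (1.035,27.864) -> (5.176,43.319) [heading=75, draw]
Final: pos=(5.176,43.319), heading=75, 5 segment(s) drawn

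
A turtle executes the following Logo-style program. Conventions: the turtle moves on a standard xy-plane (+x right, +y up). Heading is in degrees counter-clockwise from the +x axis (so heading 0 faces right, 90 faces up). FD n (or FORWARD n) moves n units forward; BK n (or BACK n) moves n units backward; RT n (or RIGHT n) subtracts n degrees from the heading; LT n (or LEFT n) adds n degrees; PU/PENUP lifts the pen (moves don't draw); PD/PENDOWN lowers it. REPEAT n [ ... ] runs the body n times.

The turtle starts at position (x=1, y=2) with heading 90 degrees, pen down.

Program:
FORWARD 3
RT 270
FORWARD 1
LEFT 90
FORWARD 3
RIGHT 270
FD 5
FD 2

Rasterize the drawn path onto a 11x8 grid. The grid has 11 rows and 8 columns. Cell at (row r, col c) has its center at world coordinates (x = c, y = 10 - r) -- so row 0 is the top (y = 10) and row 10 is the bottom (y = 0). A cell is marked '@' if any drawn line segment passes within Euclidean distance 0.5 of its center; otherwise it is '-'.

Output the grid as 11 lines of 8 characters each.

Answer: --------
--------
--------
--------
--------
@@------
@@------
@@------
@@@@@@@@
--------
--------

Derivation:
Segment 0: (1,2) -> (1,5)
Segment 1: (1,5) -> (0,5)
Segment 2: (0,5) -> (0,2)
Segment 3: (0,2) -> (5,2)
Segment 4: (5,2) -> (7,2)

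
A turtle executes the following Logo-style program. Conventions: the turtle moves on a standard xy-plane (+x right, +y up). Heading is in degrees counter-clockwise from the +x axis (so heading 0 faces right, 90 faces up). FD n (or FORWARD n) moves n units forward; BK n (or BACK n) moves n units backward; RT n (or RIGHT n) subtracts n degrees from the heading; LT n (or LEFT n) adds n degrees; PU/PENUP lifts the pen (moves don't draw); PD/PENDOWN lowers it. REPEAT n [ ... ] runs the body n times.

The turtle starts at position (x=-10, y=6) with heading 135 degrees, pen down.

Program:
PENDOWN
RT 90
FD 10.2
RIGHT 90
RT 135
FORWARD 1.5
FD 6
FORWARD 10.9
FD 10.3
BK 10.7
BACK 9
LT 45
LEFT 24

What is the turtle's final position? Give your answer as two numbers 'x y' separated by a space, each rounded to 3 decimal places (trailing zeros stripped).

Answer: -11.788 13.212

Derivation:
Executing turtle program step by step:
Start: pos=(-10,6), heading=135, pen down
PD: pen down
RT 90: heading 135 -> 45
FD 10.2: (-10,6) -> (-2.788,13.212) [heading=45, draw]
RT 90: heading 45 -> 315
RT 135: heading 315 -> 180
FD 1.5: (-2.788,13.212) -> (-4.288,13.212) [heading=180, draw]
FD 6: (-4.288,13.212) -> (-10.288,13.212) [heading=180, draw]
FD 10.9: (-10.288,13.212) -> (-21.188,13.212) [heading=180, draw]
FD 10.3: (-21.188,13.212) -> (-31.488,13.212) [heading=180, draw]
BK 10.7: (-31.488,13.212) -> (-20.788,13.212) [heading=180, draw]
BK 9: (-20.788,13.212) -> (-11.788,13.212) [heading=180, draw]
LT 45: heading 180 -> 225
LT 24: heading 225 -> 249
Final: pos=(-11.788,13.212), heading=249, 7 segment(s) drawn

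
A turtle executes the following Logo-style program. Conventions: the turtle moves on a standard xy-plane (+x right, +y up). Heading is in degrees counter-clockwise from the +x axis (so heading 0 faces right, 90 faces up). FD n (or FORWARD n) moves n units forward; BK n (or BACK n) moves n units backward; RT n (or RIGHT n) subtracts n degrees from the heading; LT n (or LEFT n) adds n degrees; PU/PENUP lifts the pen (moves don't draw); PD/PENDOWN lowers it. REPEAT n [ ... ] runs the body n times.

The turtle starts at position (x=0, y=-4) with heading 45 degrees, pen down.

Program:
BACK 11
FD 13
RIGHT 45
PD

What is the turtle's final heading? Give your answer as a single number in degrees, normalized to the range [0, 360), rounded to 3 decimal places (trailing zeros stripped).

Answer: 0

Derivation:
Executing turtle program step by step:
Start: pos=(0,-4), heading=45, pen down
BK 11: (0,-4) -> (-7.778,-11.778) [heading=45, draw]
FD 13: (-7.778,-11.778) -> (1.414,-2.586) [heading=45, draw]
RT 45: heading 45 -> 0
PD: pen down
Final: pos=(1.414,-2.586), heading=0, 2 segment(s) drawn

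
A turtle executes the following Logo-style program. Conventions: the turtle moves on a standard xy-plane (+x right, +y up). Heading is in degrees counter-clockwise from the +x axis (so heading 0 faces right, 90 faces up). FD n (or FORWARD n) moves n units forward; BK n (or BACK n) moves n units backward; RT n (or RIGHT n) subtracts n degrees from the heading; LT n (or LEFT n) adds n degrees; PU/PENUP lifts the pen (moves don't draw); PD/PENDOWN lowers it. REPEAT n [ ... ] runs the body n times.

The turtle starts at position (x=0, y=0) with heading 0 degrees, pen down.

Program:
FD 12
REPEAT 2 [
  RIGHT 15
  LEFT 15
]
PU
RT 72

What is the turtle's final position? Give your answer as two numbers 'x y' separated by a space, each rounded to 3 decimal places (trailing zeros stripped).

Answer: 12 0

Derivation:
Executing turtle program step by step:
Start: pos=(0,0), heading=0, pen down
FD 12: (0,0) -> (12,0) [heading=0, draw]
REPEAT 2 [
  -- iteration 1/2 --
  RT 15: heading 0 -> 345
  LT 15: heading 345 -> 0
  -- iteration 2/2 --
  RT 15: heading 0 -> 345
  LT 15: heading 345 -> 0
]
PU: pen up
RT 72: heading 0 -> 288
Final: pos=(12,0), heading=288, 1 segment(s) drawn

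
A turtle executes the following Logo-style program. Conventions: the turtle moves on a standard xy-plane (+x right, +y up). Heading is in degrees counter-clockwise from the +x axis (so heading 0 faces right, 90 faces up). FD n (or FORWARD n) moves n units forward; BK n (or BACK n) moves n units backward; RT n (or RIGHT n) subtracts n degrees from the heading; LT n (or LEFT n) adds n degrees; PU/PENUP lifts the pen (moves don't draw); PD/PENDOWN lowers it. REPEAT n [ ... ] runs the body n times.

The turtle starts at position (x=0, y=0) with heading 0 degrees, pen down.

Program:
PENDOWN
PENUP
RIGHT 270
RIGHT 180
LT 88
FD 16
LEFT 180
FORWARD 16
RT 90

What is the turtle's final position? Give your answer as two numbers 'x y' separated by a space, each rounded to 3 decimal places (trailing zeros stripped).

Executing turtle program step by step:
Start: pos=(0,0), heading=0, pen down
PD: pen down
PU: pen up
RT 270: heading 0 -> 90
RT 180: heading 90 -> 270
LT 88: heading 270 -> 358
FD 16: (0,0) -> (15.99,-0.558) [heading=358, move]
LT 180: heading 358 -> 178
FD 16: (15.99,-0.558) -> (0,0) [heading=178, move]
RT 90: heading 178 -> 88
Final: pos=(0,0), heading=88, 0 segment(s) drawn

Answer: 0 0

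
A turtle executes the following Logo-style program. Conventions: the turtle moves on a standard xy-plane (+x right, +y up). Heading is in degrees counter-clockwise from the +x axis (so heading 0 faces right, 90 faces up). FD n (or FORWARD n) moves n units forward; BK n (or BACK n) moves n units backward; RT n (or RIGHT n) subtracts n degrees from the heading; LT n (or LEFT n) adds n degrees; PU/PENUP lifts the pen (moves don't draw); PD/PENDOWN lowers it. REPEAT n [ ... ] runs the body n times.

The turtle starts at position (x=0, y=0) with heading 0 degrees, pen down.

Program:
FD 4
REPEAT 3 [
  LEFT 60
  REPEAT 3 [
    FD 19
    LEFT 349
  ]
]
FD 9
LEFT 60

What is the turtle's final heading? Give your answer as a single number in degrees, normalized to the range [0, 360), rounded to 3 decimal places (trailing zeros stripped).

Answer: 141

Derivation:
Executing turtle program step by step:
Start: pos=(0,0), heading=0, pen down
FD 4: (0,0) -> (4,0) [heading=0, draw]
REPEAT 3 [
  -- iteration 1/3 --
  LT 60: heading 0 -> 60
  REPEAT 3 [
    -- iteration 1/3 --
    FD 19: (4,0) -> (13.5,16.454) [heading=60, draw]
    LT 349: heading 60 -> 49
    -- iteration 2/3 --
    FD 19: (13.5,16.454) -> (25.965,30.794) [heading=49, draw]
    LT 349: heading 49 -> 38
    -- iteration 3/3 --
    FD 19: (25.965,30.794) -> (40.937,42.492) [heading=38, draw]
    LT 349: heading 38 -> 27
  ]
  -- iteration 2/3 --
  LT 60: heading 27 -> 87
  REPEAT 3 [
    -- iteration 1/3 --
    FD 19: (40.937,42.492) -> (41.932,61.465) [heading=87, draw]
    LT 349: heading 87 -> 76
    -- iteration 2/3 --
    FD 19: (41.932,61.465) -> (46.528,79.901) [heading=76, draw]
    LT 349: heading 76 -> 65
    -- iteration 3/3 --
    FD 19: (46.528,79.901) -> (54.558,97.121) [heading=65, draw]
    LT 349: heading 65 -> 54
  ]
  -- iteration 3/3 --
  LT 60: heading 54 -> 114
  REPEAT 3 [
    -- iteration 1/3 --
    FD 19: (54.558,97.121) -> (46.83,114.478) [heading=114, draw]
    LT 349: heading 114 -> 103
    -- iteration 2/3 --
    FD 19: (46.83,114.478) -> (42.556,132.991) [heading=103, draw]
    LT 349: heading 103 -> 92
    -- iteration 3/3 --
    FD 19: (42.556,132.991) -> (41.893,151.98) [heading=92, draw]
    LT 349: heading 92 -> 81
  ]
]
FD 9: (41.893,151.98) -> (43.301,160.869) [heading=81, draw]
LT 60: heading 81 -> 141
Final: pos=(43.301,160.869), heading=141, 11 segment(s) drawn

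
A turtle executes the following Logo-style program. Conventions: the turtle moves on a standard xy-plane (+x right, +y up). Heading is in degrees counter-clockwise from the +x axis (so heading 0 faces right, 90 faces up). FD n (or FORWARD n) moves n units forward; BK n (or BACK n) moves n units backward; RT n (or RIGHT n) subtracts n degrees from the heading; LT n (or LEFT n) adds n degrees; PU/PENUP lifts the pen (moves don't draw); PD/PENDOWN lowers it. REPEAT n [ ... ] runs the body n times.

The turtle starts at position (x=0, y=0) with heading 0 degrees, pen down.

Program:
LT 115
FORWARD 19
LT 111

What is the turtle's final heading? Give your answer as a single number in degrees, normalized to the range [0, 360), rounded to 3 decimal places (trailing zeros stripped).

Answer: 226

Derivation:
Executing turtle program step by step:
Start: pos=(0,0), heading=0, pen down
LT 115: heading 0 -> 115
FD 19: (0,0) -> (-8.03,17.22) [heading=115, draw]
LT 111: heading 115 -> 226
Final: pos=(-8.03,17.22), heading=226, 1 segment(s) drawn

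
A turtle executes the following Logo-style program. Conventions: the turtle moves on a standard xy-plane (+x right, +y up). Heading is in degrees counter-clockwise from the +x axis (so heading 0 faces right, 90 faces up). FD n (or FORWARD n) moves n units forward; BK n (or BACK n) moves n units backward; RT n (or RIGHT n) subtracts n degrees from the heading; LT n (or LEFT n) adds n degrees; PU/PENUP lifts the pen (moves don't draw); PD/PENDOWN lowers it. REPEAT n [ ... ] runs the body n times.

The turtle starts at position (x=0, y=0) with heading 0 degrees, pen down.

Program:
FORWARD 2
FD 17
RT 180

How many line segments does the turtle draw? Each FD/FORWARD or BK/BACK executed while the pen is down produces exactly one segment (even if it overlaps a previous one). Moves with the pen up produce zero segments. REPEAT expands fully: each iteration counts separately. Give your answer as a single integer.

Executing turtle program step by step:
Start: pos=(0,0), heading=0, pen down
FD 2: (0,0) -> (2,0) [heading=0, draw]
FD 17: (2,0) -> (19,0) [heading=0, draw]
RT 180: heading 0 -> 180
Final: pos=(19,0), heading=180, 2 segment(s) drawn
Segments drawn: 2

Answer: 2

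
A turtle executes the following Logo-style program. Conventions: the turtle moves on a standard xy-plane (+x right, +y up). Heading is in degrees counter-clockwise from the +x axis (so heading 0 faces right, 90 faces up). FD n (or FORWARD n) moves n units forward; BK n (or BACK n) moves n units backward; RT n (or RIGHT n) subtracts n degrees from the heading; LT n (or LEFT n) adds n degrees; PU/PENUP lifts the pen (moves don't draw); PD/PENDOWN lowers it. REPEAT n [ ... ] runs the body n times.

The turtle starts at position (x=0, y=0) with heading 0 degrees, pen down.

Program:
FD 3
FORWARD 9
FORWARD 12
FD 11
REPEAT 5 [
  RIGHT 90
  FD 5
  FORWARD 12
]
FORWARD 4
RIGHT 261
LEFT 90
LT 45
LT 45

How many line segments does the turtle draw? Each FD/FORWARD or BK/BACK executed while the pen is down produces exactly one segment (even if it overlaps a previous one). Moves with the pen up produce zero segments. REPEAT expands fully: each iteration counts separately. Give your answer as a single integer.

Executing turtle program step by step:
Start: pos=(0,0), heading=0, pen down
FD 3: (0,0) -> (3,0) [heading=0, draw]
FD 9: (3,0) -> (12,0) [heading=0, draw]
FD 12: (12,0) -> (24,0) [heading=0, draw]
FD 11: (24,0) -> (35,0) [heading=0, draw]
REPEAT 5 [
  -- iteration 1/5 --
  RT 90: heading 0 -> 270
  FD 5: (35,0) -> (35,-5) [heading=270, draw]
  FD 12: (35,-5) -> (35,-17) [heading=270, draw]
  -- iteration 2/5 --
  RT 90: heading 270 -> 180
  FD 5: (35,-17) -> (30,-17) [heading=180, draw]
  FD 12: (30,-17) -> (18,-17) [heading=180, draw]
  -- iteration 3/5 --
  RT 90: heading 180 -> 90
  FD 5: (18,-17) -> (18,-12) [heading=90, draw]
  FD 12: (18,-12) -> (18,0) [heading=90, draw]
  -- iteration 4/5 --
  RT 90: heading 90 -> 0
  FD 5: (18,0) -> (23,0) [heading=0, draw]
  FD 12: (23,0) -> (35,0) [heading=0, draw]
  -- iteration 5/5 --
  RT 90: heading 0 -> 270
  FD 5: (35,0) -> (35,-5) [heading=270, draw]
  FD 12: (35,-5) -> (35,-17) [heading=270, draw]
]
FD 4: (35,-17) -> (35,-21) [heading=270, draw]
RT 261: heading 270 -> 9
LT 90: heading 9 -> 99
LT 45: heading 99 -> 144
LT 45: heading 144 -> 189
Final: pos=(35,-21), heading=189, 15 segment(s) drawn
Segments drawn: 15

Answer: 15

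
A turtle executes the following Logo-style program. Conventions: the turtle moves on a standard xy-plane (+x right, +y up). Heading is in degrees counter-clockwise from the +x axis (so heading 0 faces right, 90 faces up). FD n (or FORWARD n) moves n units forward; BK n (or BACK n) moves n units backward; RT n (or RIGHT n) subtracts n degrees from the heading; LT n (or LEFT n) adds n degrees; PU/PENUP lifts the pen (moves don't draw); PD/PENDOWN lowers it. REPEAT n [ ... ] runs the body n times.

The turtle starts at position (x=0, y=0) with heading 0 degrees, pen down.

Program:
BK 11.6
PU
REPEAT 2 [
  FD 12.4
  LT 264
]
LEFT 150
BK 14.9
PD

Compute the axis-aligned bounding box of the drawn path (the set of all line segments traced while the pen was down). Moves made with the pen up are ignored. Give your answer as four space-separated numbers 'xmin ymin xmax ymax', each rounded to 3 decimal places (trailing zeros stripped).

Executing turtle program step by step:
Start: pos=(0,0), heading=0, pen down
BK 11.6: (0,0) -> (-11.6,0) [heading=0, draw]
PU: pen up
REPEAT 2 [
  -- iteration 1/2 --
  FD 12.4: (-11.6,0) -> (0.8,0) [heading=0, move]
  LT 264: heading 0 -> 264
  -- iteration 2/2 --
  FD 12.4: (0.8,0) -> (-0.496,-12.332) [heading=264, move]
  LT 264: heading 264 -> 168
]
LT 150: heading 168 -> 318
BK 14.9: (-0.496,-12.332) -> (-11.569,-2.362) [heading=318, move]
PD: pen down
Final: pos=(-11.569,-2.362), heading=318, 1 segment(s) drawn

Segment endpoints: x in {-11.6, 0}, y in {0}
xmin=-11.6, ymin=0, xmax=0, ymax=0

Answer: -11.6 0 0 0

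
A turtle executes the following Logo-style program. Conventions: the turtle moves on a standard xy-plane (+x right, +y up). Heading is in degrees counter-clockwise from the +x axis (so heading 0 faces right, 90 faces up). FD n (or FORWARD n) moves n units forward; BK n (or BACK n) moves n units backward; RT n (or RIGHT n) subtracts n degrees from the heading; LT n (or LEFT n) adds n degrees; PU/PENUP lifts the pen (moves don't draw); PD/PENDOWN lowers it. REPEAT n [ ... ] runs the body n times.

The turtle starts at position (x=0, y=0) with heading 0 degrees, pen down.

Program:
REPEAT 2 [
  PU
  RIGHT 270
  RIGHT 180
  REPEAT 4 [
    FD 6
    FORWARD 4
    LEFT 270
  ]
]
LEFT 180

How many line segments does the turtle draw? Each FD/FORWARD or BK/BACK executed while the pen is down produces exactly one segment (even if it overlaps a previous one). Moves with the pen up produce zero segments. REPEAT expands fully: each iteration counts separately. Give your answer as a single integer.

Answer: 0

Derivation:
Executing turtle program step by step:
Start: pos=(0,0), heading=0, pen down
REPEAT 2 [
  -- iteration 1/2 --
  PU: pen up
  RT 270: heading 0 -> 90
  RT 180: heading 90 -> 270
  REPEAT 4 [
    -- iteration 1/4 --
    FD 6: (0,0) -> (0,-6) [heading=270, move]
    FD 4: (0,-6) -> (0,-10) [heading=270, move]
    LT 270: heading 270 -> 180
    -- iteration 2/4 --
    FD 6: (0,-10) -> (-6,-10) [heading=180, move]
    FD 4: (-6,-10) -> (-10,-10) [heading=180, move]
    LT 270: heading 180 -> 90
    -- iteration 3/4 --
    FD 6: (-10,-10) -> (-10,-4) [heading=90, move]
    FD 4: (-10,-4) -> (-10,0) [heading=90, move]
    LT 270: heading 90 -> 0
    -- iteration 4/4 --
    FD 6: (-10,0) -> (-4,0) [heading=0, move]
    FD 4: (-4,0) -> (0,0) [heading=0, move]
    LT 270: heading 0 -> 270
  ]
  -- iteration 2/2 --
  PU: pen up
  RT 270: heading 270 -> 0
  RT 180: heading 0 -> 180
  REPEAT 4 [
    -- iteration 1/4 --
    FD 6: (0,0) -> (-6,0) [heading=180, move]
    FD 4: (-6,0) -> (-10,0) [heading=180, move]
    LT 270: heading 180 -> 90
    -- iteration 2/4 --
    FD 6: (-10,0) -> (-10,6) [heading=90, move]
    FD 4: (-10,6) -> (-10,10) [heading=90, move]
    LT 270: heading 90 -> 0
    -- iteration 3/4 --
    FD 6: (-10,10) -> (-4,10) [heading=0, move]
    FD 4: (-4,10) -> (0,10) [heading=0, move]
    LT 270: heading 0 -> 270
    -- iteration 4/4 --
    FD 6: (0,10) -> (0,4) [heading=270, move]
    FD 4: (0,4) -> (0,0) [heading=270, move]
    LT 270: heading 270 -> 180
  ]
]
LT 180: heading 180 -> 0
Final: pos=(0,0), heading=0, 0 segment(s) drawn
Segments drawn: 0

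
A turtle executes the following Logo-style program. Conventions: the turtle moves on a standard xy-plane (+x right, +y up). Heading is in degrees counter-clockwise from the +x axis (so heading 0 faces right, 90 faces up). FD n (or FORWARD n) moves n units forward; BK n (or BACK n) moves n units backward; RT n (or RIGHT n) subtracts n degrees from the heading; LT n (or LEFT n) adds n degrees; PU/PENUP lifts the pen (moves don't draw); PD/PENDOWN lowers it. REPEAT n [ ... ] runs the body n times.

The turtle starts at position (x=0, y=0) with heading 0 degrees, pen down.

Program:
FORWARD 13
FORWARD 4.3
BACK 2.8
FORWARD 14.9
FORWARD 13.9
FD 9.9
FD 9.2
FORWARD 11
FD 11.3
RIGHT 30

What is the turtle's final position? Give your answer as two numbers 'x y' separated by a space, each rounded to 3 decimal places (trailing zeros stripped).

Executing turtle program step by step:
Start: pos=(0,0), heading=0, pen down
FD 13: (0,0) -> (13,0) [heading=0, draw]
FD 4.3: (13,0) -> (17.3,0) [heading=0, draw]
BK 2.8: (17.3,0) -> (14.5,0) [heading=0, draw]
FD 14.9: (14.5,0) -> (29.4,0) [heading=0, draw]
FD 13.9: (29.4,0) -> (43.3,0) [heading=0, draw]
FD 9.9: (43.3,0) -> (53.2,0) [heading=0, draw]
FD 9.2: (53.2,0) -> (62.4,0) [heading=0, draw]
FD 11: (62.4,0) -> (73.4,0) [heading=0, draw]
FD 11.3: (73.4,0) -> (84.7,0) [heading=0, draw]
RT 30: heading 0 -> 330
Final: pos=(84.7,0), heading=330, 9 segment(s) drawn

Answer: 84.7 0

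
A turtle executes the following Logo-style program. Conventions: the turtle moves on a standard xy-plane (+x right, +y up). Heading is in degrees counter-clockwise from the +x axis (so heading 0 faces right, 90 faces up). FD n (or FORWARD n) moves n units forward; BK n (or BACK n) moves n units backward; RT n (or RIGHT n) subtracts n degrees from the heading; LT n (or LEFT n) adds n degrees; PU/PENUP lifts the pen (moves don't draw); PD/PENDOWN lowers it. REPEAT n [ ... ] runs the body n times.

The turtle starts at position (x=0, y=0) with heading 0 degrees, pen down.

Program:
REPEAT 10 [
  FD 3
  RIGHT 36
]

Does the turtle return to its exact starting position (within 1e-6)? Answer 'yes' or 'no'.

Answer: yes

Derivation:
Executing turtle program step by step:
Start: pos=(0,0), heading=0, pen down
REPEAT 10 [
  -- iteration 1/10 --
  FD 3: (0,0) -> (3,0) [heading=0, draw]
  RT 36: heading 0 -> 324
  -- iteration 2/10 --
  FD 3: (3,0) -> (5.427,-1.763) [heading=324, draw]
  RT 36: heading 324 -> 288
  -- iteration 3/10 --
  FD 3: (5.427,-1.763) -> (6.354,-4.617) [heading=288, draw]
  RT 36: heading 288 -> 252
  -- iteration 4/10 --
  FD 3: (6.354,-4.617) -> (5.427,-7.47) [heading=252, draw]
  RT 36: heading 252 -> 216
  -- iteration 5/10 --
  FD 3: (5.427,-7.47) -> (3,-9.233) [heading=216, draw]
  RT 36: heading 216 -> 180
  -- iteration 6/10 --
  FD 3: (3,-9.233) -> (0,-9.233) [heading=180, draw]
  RT 36: heading 180 -> 144
  -- iteration 7/10 --
  FD 3: (0,-9.233) -> (-2.427,-7.47) [heading=144, draw]
  RT 36: heading 144 -> 108
  -- iteration 8/10 --
  FD 3: (-2.427,-7.47) -> (-3.354,-4.617) [heading=108, draw]
  RT 36: heading 108 -> 72
  -- iteration 9/10 --
  FD 3: (-3.354,-4.617) -> (-2.427,-1.763) [heading=72, draw]
  RT 36: heading 72 -> 36
  -- iteration 10/10 --
  FD 3: (-2.427,-1.763) -> (0,0) [heading=36, draw]
  RT 36: heading 36 -> 0
]
Final: pos=(0,0), heading=0, 10 segment(s) drawn

Start position: (0, 0)
Final position: (0, 0)
Distance = 0; < 1e-6 -> CLOSED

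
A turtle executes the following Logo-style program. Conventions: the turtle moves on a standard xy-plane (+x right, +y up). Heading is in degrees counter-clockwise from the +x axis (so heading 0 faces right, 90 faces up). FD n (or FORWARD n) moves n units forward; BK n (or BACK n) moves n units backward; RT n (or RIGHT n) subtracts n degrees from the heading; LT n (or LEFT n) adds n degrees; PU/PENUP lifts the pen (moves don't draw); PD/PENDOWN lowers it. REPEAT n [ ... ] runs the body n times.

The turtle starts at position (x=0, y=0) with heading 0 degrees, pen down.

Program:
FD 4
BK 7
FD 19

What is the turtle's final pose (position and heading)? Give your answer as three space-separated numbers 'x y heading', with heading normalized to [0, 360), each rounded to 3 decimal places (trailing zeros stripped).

Answer: 16 0 0

Derivation:
Executing turtle program step by step:
Start: pos=(0,0), heading=0, pen down
FD 4: (0,0) -> (4,0) [heading=0, draw]
BK 7: (4,0) -> (-3,0) [heading=0, draw]
FD 19: (-3,0) -> (16,0) [heading=0, draw]
Final: pos=(16,0), heading=0, 3 segment(s) drawn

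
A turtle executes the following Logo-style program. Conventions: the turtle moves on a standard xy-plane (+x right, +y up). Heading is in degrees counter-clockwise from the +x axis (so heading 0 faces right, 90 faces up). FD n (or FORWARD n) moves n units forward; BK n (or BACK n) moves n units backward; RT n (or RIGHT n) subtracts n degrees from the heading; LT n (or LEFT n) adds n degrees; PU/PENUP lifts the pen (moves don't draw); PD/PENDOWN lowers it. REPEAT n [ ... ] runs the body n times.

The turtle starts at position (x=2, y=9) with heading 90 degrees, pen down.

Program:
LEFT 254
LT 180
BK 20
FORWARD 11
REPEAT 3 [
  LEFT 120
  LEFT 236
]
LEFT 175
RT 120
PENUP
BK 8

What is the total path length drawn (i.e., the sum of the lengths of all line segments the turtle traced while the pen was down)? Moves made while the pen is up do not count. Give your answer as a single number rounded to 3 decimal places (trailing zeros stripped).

Executing turtle program step by step:
Start: pos=(2,9), heading=90, pen down
LT 254: heading 90 -> 344
LT 180: heading 344 -> 164
BK 20: (2,9) -> (21.225,3.487) [heading=164, draw]
FD 11: (21.225,3.487) -> (10.651,6.519) [heading=164, draw]
REPEAT 3 [
  -- iteration 1/3 --
  LT 120: heading 164 -> 284
  LT 236: heading 284 -> 160
  -- iteration 2/3 --
  LT 120: heading 160 -> 280
  LT 236: heading 280 -> 156
  -- iteration 3/3 --
  LT 120: heading 156 -> 276
  LT 236: heading 276 -> 152
]
LT 175: heading 152 -> 327
RT 120: heading 327 -> 207
PU: pen up
BK 8: (10.651,6.519) -> (17.779,10.151) [heading=207, move]
Final: pos=(17.779,10.151), heading=207, 2 segment(s) drawn

Segment lengths:
  seg 1: (2,9) -> (21.225,3.487), length = 20
  seg 2: (21.225,3.487) -> (10.651,6.519), length = 11
Total = 31

Answer: 31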